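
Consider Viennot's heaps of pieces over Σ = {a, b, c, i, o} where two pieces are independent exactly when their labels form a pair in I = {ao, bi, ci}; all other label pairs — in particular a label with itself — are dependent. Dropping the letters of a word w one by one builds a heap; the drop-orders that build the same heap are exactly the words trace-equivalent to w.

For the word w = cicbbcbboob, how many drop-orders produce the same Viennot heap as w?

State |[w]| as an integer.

8

drop 0:c onto floor
drop 1:i onto floor
drop 2:c onto {0:c}
drop 3:b onto {2:c}
drop 4:b onto {3:b}
drop 5:c onto {4:b}
drop 6:b onto {5:c}
drop 7:b onto {6:b}
drop 8:o onto {1:i, 7:b}
drop 9:o onto {8:o}
drop 10:b onto {9:o}
ground layer = {0:c, 1:i}
drop-orders for the pieces not yet dropped (sum over which currently-grounded one goes next):
  1 to go: {10} 1
  2 to go: {9,10} 1
  3 to go: {8,9,10} 1
  4 to go: {1,8,9,10} 1  {7,8,9,10} 1
  5 to go: {1,7,8,9,10} 2  {6,7,8,9,10} 1
  6 to go: {1,6,7,8,9,10} 3  {5,6,7,8,9,10} 1
  7 to go: {1,5,6,7,8,9,10} 4  {4,5,6,7,8,9,10} 1
  8 to go: {1,4,5,6,7,8,9,10} 5  {3,4,5,6,7,8,9,10} 1
  9 to go: {1,3,4,5,6,7,8,9,10} 6  {2,3,4,5,6,7,8,9,10} 1
  if 0:c drops first: 7 orders
  if 1:i drops first: 1 orders
heap linearizations: 8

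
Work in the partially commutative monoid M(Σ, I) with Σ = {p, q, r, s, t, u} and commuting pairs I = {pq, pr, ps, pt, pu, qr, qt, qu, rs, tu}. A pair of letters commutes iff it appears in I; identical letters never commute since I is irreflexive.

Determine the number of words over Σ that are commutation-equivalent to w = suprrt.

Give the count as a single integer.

piece 0:s — minimal
piece 1:u rests on {0:s}
piece 2:p — minimal
piece 3:r rests on {1:u}
piece 4:r rests on {3:r}
piece 5:t rests on {4:r}
minimal pieces: {0:s, 2:p}
ways to finish when only these pieces remain (= sum over removing one remaining piece with nothing left below it):
  1 left: {2}→1  {5}→1
  2 left: {2,5}→2  {4,5}→1
  3 left: {2,4,5}→3  {3,4,5}→1
  4 left: {1,3,4,5}→1  {2,3,4,5}→4
  placing 0:s first → 5 extensions
  placing 2:p first → 1 extensions
total linear extensions = 6

6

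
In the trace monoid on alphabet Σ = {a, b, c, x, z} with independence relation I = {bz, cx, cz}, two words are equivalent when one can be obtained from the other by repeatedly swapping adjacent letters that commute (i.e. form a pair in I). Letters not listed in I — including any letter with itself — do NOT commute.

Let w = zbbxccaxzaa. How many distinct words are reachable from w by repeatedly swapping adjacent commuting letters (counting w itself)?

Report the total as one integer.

12

drop 0:z onto floor
drop 1:b onto floor
drop 2:b onto {1:b}
drop 3:x onto {0:z, 2:b}
drop 4:c onto {2:b}
drop 5:c onto {4:c}
drop 6:a onto {3:x, 5:c}
drop 7:x onto {6:a}
drop 8:z onto {7:x}
drop 9:a onto {8:z}
drop 10:a onto {9:a}
ground layer = {0:z, 1:b}
drop-orders for the pieces not yet dropped (sum over which currently-grounded one goes next):
  1 to go: {10} 1
  2 to go: {9,10} 1
  3 to go: {8,9,10} 1
  4 to go: {7,8,9,10} 1
  5 to go: {6,7,8,9,10} 1
  6 to go: {3,6,7,8,9,10} 1  {5,6,7,8,9,10} 1
  7 to go: {0,3,6,7,8,9,10} 1  {3,5,6,7,8,9,10} 2  {4,5,6,7,8,9,10} 1
  8 to go: {0,3,5,6,7,8,9,10} 3  {3,4,5,6,7,8,9,10} 3
  9 to go: {0,3,4,5,6,7,8,9,10} 6  {2,3,4,5,6,7,8,9,10} 3
  if 0:z drops first: 3 orders
  if 1:b drops first: 9 orders
heap linearizations: 12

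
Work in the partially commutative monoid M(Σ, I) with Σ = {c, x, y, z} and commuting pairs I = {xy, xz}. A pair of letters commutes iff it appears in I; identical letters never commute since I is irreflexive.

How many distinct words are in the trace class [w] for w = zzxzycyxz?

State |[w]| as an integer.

15

piece 0:z — minimal
piece 1:z rests on {0:z}
piece 2:x — minimal
piece 3:z rests on {1:z}
piece 4:y rests on {3:z}
piece 5:c rests on {2:x, 4:y}
piece 6:y rests on {5:c}
piece 7:x rests on {5:c}
piece 8:z rests on {6:y}
minimal pieces: {0:z, 2:x}
ways to finish when only these pieces remain (= sum over removing one remaining piece with nothing left below it):
  1 left: {7}→1  {8}→1
  2 left: {6,8}→1  {7,8}→2
  3 left: {6,7,8}→3
  4 left: {5,6,7,8}→3
  5 left: {2,5,6,7,8}→3  {4,5,6,7,8}→3
  6 left: {2,4,5,6,7,8}→6  {3,4,5,6,7,8}→3
  7 left: {1,3,4,5,6,7,8}→3  {2,3,4,5,6,7,8}→9
  placing 0:z first → 12 extensions
  placing 2:x first → 3 extensions
total linear extensions = 15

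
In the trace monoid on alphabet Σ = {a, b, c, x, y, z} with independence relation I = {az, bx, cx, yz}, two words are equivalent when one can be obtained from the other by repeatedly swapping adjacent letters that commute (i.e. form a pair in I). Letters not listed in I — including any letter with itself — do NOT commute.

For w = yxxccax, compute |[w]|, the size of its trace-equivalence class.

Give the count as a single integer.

6

piece 0:y — minimal
piece 1:x rests on {0:y}
piece 2:x rests on {1:x}
piece 3:c rests on {0:y}
piece 4:c rests on {3:c}
piece 5:a rests on {2:x, 4:c}
piece 6:x rests on {5:a}
minimal pieces: {0:y}
ways to finish when only these pieces remain (= sum over removing one remaining piece with nothing left below it):
  1 left: {6}→1
  2 left: {5,6}→1
  3 left: {2,5,6}→1  {4,5,6}→1
  4 left: {1,2,5,6}→1  {2,4,5,6}→2  {3,4,5,6}→1
  5 left: {1,2,4,5,6}→3  {2,3,4,5,6}→3
  placing 0:y first → 6 extensions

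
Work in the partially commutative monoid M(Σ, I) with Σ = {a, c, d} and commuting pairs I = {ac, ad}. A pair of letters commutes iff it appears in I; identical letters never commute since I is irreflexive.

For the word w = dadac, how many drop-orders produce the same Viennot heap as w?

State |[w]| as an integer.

10

0(d) covers ∅
1(a) covers ∅
2(d) covers 0:d
3(a) covers 1:a
4(c) covers 2:d
floor of heap: 0:d, 1:a
completions by unplaced set U, small U first (add the entries for U minus each lowest piece of U):
  |U|=1: {3}:1  {4}:1
  |U|=2: {1,3}:1  {2,4}:1  {3,4}:2
  |U|=3: {0,2,4}:1  {1,3,4}:3  {2,3,4}:3
  start at 0(d): 6
  start at 1(a): 4
sum over floor = 10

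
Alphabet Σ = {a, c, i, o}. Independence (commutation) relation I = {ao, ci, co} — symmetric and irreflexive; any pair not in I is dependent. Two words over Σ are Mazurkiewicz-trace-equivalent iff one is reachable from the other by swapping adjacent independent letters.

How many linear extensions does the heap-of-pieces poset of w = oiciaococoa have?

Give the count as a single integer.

drop 0:o onto floor
drop 1:i onto {0:o}
drop 2:c onto floor
drop 3:i onto {1:i}
drop 4:a onto {2:c, 3:i}
drop 5:o onto {3:i}
drop 6:c onto {4:a}
drop 7:o onto {5:o}
drop 8:c onto {6:c}
drop 9:o onto {7:o}
drop 10:a onto {8:c}
ground layer = {0:o, 2:c}
drop-orders for the pieces not yet dropped (sum over which currently-grounded one goes next):
  1 to go: {9} 1  {10} 1
  2 to go: {7,9} 1  {8,10} 1  {9,10} 2
  3 to go: {5,7,9} 1  {6,8,10} 1  {7,9,10} 3  {8,9,10} 3
  4 to go: {4,6,8,10} 1  {5,7,9,10} 4  {6,8,9,10} 4  {7,8,9,10} 6
  5 to go: {2,4,6,8,10} 1  {4,6,8,9,10} 5  {5,7,8,9,10} 10  {6,7,8,9,10} 10
  6 to go: {2,4,6,8,9,10} 6  {4,6,7,8,9,10} 15  {5,6,7,8,9,10} 20
  7 to go: {2,4,6,7,8,9,10} 21  {4,5,6,7,8,9,10} 35
  8 to go: {2,4,5,6,7,8,9,10} 56  {3,4,5,6,7,8,9,10} 35
  9 to go: {1,3,4,5,6,7,8,9,10} 35  {2,3,4,5,6,7,8,9,10} 91
  if 0:o drops first: 126 orders
  if 2:c drops first: 35 orders
heap linearizations: 161

161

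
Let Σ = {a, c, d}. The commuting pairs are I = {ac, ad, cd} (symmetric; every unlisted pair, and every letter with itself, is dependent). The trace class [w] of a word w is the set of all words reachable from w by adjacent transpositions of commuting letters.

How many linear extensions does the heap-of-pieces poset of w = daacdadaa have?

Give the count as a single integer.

504

#0=d has no predecessor
#1=a has no predecessor
#2=a depends on [1:a]
#3=c has no predecessor
#4=d depends on [0:d]
#5=a depends on [2:a]
#6=d depends on [4:d]
#7=a depends on [5:a]
#8=a depends on [7:a]
sources: [0:d, 1:a, 3:c]
N(rest) = Σ N(rest − s) over sources s of rest; N(one piece) = 1:
  size 1 → [3]=1  [6]=1  [8]=1
  size 2 → [3,6]=2  [3,8]=2  [4,6]=1  [6,8]=2  [7,8]=1
  size 3 → [0,4,6]=1  [3,4,6]=3  [3,6,8]=6  [3,7,8]=3  [4,6,8]=3  [5,7,8]=1  [6,7,8]=3
  size 4 → [0,3,4,6]=4  [0,4,6,8]=4  [2,5,7,8]=1  [3,4,6,8]=12  [3,5,7,8]=4  [3,6,7,8]=12  [4,6,7,8]=6  [5,6,7,8]=4
  size 5 → [0,3,4,6,8]=20  [0,4,6,7,8]=10  [1,2,5,7,8]=1  [2,3,5,7,8]=5  [2,5,6,7,8]=5  [3,4,6,7,8]=30  [3,5,6,7,8]=20  [4,5,6,7,8]=10
  size 6 → [0,3,4,6,7,8]=60  [0,4,5,6,7,8]=20  [1,2,3,5,7,8]=6  [1,2,5,6,7,8]=6  [2,3,5,6,7,8]=30  [2,4,5,6,7,8]=15  [3,4,5,6,7,8]=60
  size 7 → [0,2,4,5,6,7,8]=35  [0,3,4,5,6,7,8]=140  [1,2,3,5,6,7,8]=42  [1,2,4,5,6,7,8]=21  [2,3,4,5,6,7,8]=105
  first=0(d) contributes 168
  first=1(a) contributes 280
  first=3(c) contributes 56
|[w]| = 504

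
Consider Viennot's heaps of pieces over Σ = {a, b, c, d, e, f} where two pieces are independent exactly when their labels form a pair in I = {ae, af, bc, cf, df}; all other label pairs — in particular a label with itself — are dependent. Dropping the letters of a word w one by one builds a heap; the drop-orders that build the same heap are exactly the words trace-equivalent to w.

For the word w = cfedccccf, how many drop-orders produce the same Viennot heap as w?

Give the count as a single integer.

12

piece 0:c — minimal
piece 1:f — minimal
piece 2:e rests on {0:c, 1:f}
piece 3:d rests on {2:e}
piece 4:c rests on {3:d}
piece 5:c rests on {4:c}
piece 6:c rests on {5:c}
piece 7:c rests on {6:c}
piece 8:f rests on {2:e}
minimal pieces: {0:c, 1:f}
ways to finish when only these pieces remain (= sum over removing one remaining piece with nothing left below it):
  1 left: {7}→1  {8}→1
  2 left: {6,7}→1  {7,8}→2
  3 left: {5,6,7}→1  {6,7,8}→3
  4 left: {4,5,6,7}→1  {5,6,7,8}→4
  5 left: {3,4,5,6,7}→1  {4,5,6,7,8}→5
  6 left: {3,4,5,6,7,8}→6
  7 left: {2,3,4,5,6,7,8}→6
  placing 0:c first → 6 extensions
  placing 1:f first → 6 extensions
total linear extensions = 12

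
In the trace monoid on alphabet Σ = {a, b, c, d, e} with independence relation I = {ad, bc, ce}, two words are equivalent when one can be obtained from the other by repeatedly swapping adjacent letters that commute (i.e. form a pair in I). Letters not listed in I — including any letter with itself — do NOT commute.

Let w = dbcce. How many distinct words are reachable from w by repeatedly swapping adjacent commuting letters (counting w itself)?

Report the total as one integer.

drop 0:d onto floor
drop 1:b onto {0:d}
drop 2:c onto {0:d}
drop 3:c onto {2:c}
drop 4:e onto {1:b}
ground layer = {0:d}
drop-orders for the pieces not yet dropped (sum over which currently-grounded one goes next):
  1 to go: {3} 1  {4} 1
  2 to go: {1,4} 1  {2,3} 1  {3,4} 2
  3 to go: {1,3,4} 3  {2,3,4} 3
  if 0:d drops first: 6 orders

6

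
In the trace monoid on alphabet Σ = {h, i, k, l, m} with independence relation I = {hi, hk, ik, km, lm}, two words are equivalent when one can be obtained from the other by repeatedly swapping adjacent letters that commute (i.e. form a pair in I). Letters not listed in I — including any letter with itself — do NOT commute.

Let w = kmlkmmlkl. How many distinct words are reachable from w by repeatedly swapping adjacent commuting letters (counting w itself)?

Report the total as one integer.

0(k) covers ∅
1(m) covers ∅
2(l) covers 0:k
3(k) covers 2:l
4(m) covers 1:m
5(m) covers 4:m
6(l) covers 3:k
7(k) covers 6:l
8(l) covers 7:k
floor of heap: 0:k, 1:m
completions by unplaced set U, small U first (add the entries for U minus each lowest piece of U):
  |U|=1: {5}:1  {8}:1
  |U|=2: {4,5}:1  {5,8}:2  {7,8}:1
  |U|=3: {1,4,5}:1  {4,5,8}:3  {5,7,8}:3  {6,7,8}:1
  |U|=4: {1,4,5,8}:4  {3,6,7,8}:1  {4,5,7,8}:6  {5,6,7,8}:4
  |U|=5: {1,4,5,7,8}:10  {2,3,6,7,8}:1  {3,5,6,7,8}:5  {4,5,6,7,8}:10
  |U|=6: {0,2,3,6,7,8}:1  {1,4,5,6,7,8}:20  {2,3,5,6,7,8}:6  {3,4,5,6,7,8}:15
  |U|=7: {0,2,3,5,6,7,8}:7  {1,3,4,5,6,7,8}:35  {2,3,4,5,6,7,8}:21
  start at 0(k): 56
  start at 1(m): 28
sum over floor = 84

84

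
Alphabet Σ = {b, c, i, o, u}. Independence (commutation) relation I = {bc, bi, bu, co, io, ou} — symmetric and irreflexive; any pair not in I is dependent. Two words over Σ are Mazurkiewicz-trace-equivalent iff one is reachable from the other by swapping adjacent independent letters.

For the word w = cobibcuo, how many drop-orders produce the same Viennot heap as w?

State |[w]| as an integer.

#0=c has no predecessor
#1=o has no predecessor
#2=b depends on [1:o]
#3=i depends on [0:c]
#4=b depends on [2:b]
#5=c depends on [3:i]
#6=u depends on [5:c]
#7=o depends on [4:b]
sources: [0:c, 1:o]
N(rest) = Σ N(rest − s) over sources s of rest; N(one piece) = 1:
  size 1 → [6]=1  [7]=1
  size 2 → [4,7]=1  [5,6]=1  [6,7]=2
  size 3 → [2,4,7]=1  [3,5,6]=1  [4,6,7]=3  [5,6,7]=3
  size 4 → [0,3,5,6]=1  [1,2,4,7]=1  [2,4,6,7]=4  [3,5,6,7]=4  [4,5,6,7]=6
  size 5 → [0,3,5,6,7]=5  [1,2,4,6,7]=5  [2,4,5,6,7]=10  [3,4,5,6,7]=10
  size 6 → [0,3,4,5,6,7]=15  [1,2,4,5,6,7]=15  [2,3,4,5,6,7]=20
  first=0(c) contributes 35
  first=1(o) contributes 35
|[w]| = 70

70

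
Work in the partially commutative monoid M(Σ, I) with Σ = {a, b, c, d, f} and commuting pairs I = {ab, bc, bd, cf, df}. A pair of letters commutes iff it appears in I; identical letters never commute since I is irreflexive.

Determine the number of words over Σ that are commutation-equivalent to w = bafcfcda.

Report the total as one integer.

piece 0:b — minimal
piece 1:a — minimal
piece 2:f rests on {0:b, 1:a}
piece 3:c rests on {1:a}
piece 4:f rests on {2:f}
piece 5:c rests on {3:c}
piece 6:d rests on {5:c}
piece 7:a rests on {4:f, 6:d}
minimal pieces: {0:b, 1:a}
ways to finish when only these pieces remain (= sum over removing one remaining piece with nothing left below it):
  1 left: {7}→1
  2 left: {4,7}→1  {6,7}→1
  3 left: {2,4,7}→1  {4,6,7}→2  {5,6,7}→1
  4 left: {0,2,4,7}→1  {2,4,6,7}→3  {3,5,6,7}→1  {4,5,6,7}→3
  5 left: {0,2,4,6,7}→4  {2,4,5,6,7}→6  {3,4,5,6,7}→4
  6 left: {0,2,4,5,6,7}→10  {2,3,4,5,6,7}→10
  placing 0:b first → 10 extensions
  placing 1:a first → 20 extensions
total linear extensions = 30

30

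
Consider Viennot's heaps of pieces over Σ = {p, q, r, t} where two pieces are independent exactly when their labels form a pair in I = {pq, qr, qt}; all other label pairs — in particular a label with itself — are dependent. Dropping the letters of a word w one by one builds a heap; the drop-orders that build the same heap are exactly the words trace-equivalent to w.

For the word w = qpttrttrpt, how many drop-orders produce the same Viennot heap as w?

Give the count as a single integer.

10

#0=q has no predecessor
#1=p has no predecessor
#2=t depends on [1:p]
#3=t depends on [2:t]
#4=r depends on [3:t]
#5=t depends on [4:r]
#6=t depends on [5:t]
#7=r depends on [6:t]
#8=p depends on [7:r]
#9=t depends on [8:p]
sources: [0:q, 1:p]
N(rest) = Σ N(rest − s) over sources s of rest; N(one piece) = 1:
  size 1 → [0]=1  [9]=1
  size 2 → [0,9]=2  [8,9]=1
  size 3 → [0,8,9]=3  [7,8,9]=1
  size 4 → [0,7,8,9]=4  [6,7,8,9]=1
  size 5 → [0,6,7,8,9]=5  [5,6,7,8,9]=1
  size 6 → [0,5,6,7,8,9]=6  [4,5,6,7,8,9]=1
  size 7 → [0,4,5,6,7,8,9]=7  [3,4,5,6,7,8,9]=1
  size 8 → [0,3,4,5,6,7,8,9]=8  [2,3,4,5,6,7,8,9]=1
  first=0(q) contributes 1
  first=1(p) contributes 9
|[w]| = 10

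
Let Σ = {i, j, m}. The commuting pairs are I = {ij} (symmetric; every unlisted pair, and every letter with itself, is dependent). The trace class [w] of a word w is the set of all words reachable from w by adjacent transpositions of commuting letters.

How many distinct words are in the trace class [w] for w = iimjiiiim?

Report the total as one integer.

5

#0=i has no predecessor
#1=i depends on [0:i]
#2=m depends on [1:i]
#3=j depends on [2:m]
#4=i depends on [2:m]
#5=i depends on [4:i]
#6=i depends on [5:i]
#7=i depends on [6:i]
#8=m depends on [3:j, 7:i]
sources: [0:i]
N(rest) = Σ N(rest − s) over sources s of rest; N(one piece) = 1:
  size 1 → [8]=1
  size 2 → [3,8]=1  [7,8]=1
  size 3 → [3,7,8]=2  [6,7,8]=1
  size 4 → [3,6,7,8]=3  [5,6,7,8]=1
  size 5 → [3,5,6,7,8]=4  [4,5,6,7,8]=1
  size 6 → [3,4,5,6,7,8]=5
  size 7 → [2,3,4,5,6,7,8]=5
  first=0(i) contributes 5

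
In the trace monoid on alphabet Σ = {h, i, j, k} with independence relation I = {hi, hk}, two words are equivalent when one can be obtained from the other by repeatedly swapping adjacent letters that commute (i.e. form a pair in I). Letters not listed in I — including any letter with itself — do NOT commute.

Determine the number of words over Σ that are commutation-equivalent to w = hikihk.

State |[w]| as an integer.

15

drop 0:h onto floor
drop 1:i onto floor
drop 2:k onto {1:i}
drop 3:i onto {2:k}
drop 4:h onto {0:h}
drop 5:k onto {3:i}
ground layer = {0:h, 1:i}
drop-orders for the pieces not yet dropped (sum over which currently-grounded one goes next):
  1 to go: {4} 1  {5} 1
  2 to go: {0,4} 1  {3,5} 1  {4,5} 2
  3 to go: {0,4,5} 3  {2,3,5} 1  {3,4,5} 3
  4 to go: {0,3,4,5} 6  {1,2,3,5} 1  {2,3,4,5} 4
  if 0:h drops first: 5 orders
  if 1:i drops first: 10 orders
heap linearizations: 15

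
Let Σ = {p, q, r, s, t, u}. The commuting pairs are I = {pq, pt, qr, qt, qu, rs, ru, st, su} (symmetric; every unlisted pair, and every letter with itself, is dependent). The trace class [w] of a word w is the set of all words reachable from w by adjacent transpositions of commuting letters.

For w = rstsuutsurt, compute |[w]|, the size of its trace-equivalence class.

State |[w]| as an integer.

330

drop 0:r onto floor
drop 1:s onto floor
drop 2:t onto {0:r}
drop 3:s onto {1:s}
drop 4:u onto {2:t}
drop 5:u onto {4:u}
drop 6:t onto {5:u}
drop 7:s onto {3:s}
drop 8:u onto {6:t}
drop 9:r onto {6:t}
drop 10:t onto {8:u, 9:r}
ground layer = {0:r, 1:s}
drop-orders for the pieces not yet dropped (sum over which currently-grounded one goes next):
  1 to go: {7} 1  {10} 1
  2 to go: {3,7} 1  {7,10} 2  {8,10} 1  {9,10} 1
  3 to go: {1,3,7} 1  {3,7,10} 3  {7,8,10} 3  {7,9,10} 3  {8,9,10} 2
  4 to go: {1,3,7,10} 4  {3,7,8,10} 6  {3,7,9,10} 6  {6,8,9,10} 2  {7,8,9,10} 8
  5 to go: {1,3,7,8,10} 10  {1,3,7,9,10} 10  {3,7,8,9,10} 20  {5,6,8,9,10} 2  {6,7,8,9,10} 10
  6 to go: {1,3,7,8,9,10} 40  {3,6,7,8,9,10} 30  {4,5,6,8,9,10} 2  {5,6,7,8,9,10} 12
  7 to go: {1,3,6,7,8,9,10} 70  {2,4,5,6,8,9,10} 2  {3,5,6,7,8,9,10} 42  {4,5,6,7,8,9,10} 14
  8 to go: {0,2,4,5,6,8,9,10} 2  {1,3,5,6,7,8,9,10} 112  {2,4,5,6,7,8,9,10} 16  {3,4,5,6,7,8,9,10} 56
  9 to go: {0,2,4,5,6,7,8,9,10} 18  {1,3,4,5,6,7,8,9,10} 168  {2,3,4,5,6,7,8,9,10} 72
  if 0:r drops first: 240 orders
  if 1:s drops first: 90 orders
heap linearizations: 330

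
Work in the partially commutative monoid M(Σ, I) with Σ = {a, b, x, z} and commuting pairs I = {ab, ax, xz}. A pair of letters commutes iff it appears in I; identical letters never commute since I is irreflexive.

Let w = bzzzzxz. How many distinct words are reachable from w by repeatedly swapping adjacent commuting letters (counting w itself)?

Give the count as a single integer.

piece 0:b — minimal
piece 1:z rests on {0:b}
piece 2:z rests on {1:z}
piece 3:z rests on {2:z}
piece 4:z rests on {3:z}
piece 5:x rests on {0:b}
piece 6:z rests on {4:z}
minimal pieces: {0:b}
ways to finish when only these pieces remain (= sum over removing one remaining piece with nothing left below it):
  1 left: {5}→1  {6}→1
  2 left: {4,6}→1  {5,6}→2
  3 left: {3,4,6}→1  {4,5,6}→3
  4 left: {2,3,4,6}→1  {3,4,5,6}→4
  5 left: {1,2,3,4,6}→1  {2,3,4,5,6}→5
  placing 0:b first → 6 extensions

6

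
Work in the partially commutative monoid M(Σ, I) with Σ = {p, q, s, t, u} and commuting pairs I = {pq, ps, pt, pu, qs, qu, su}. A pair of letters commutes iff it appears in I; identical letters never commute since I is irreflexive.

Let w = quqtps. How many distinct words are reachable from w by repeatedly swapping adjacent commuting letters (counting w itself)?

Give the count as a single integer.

#0=q has no predecessor
#1=u has no predecessor
#2=q depends on [0:q]
#3=t depends on [1:u, 2:q]
#4=p has no predecessor
#5=s depends on [3:t]
sources: [0:q, 1:u, 4:p]
N(rest) = Σ N(rest − s) over sources s of rest; N(one piece) = 1:
  size 1 → [4]=1  [5]=1
  size 2 → [3,5]=1  [4,5]=2
  size 3 → [1,3,5]=1  [2,3,5]=1  [3,4,5]=3
  size 4 → [0,2,3,5]=1  [1,2,3,5]=2  [1,3,4,5]=4  [2,3,4,5]=4
  first=0(q) contributes 10
  first=1(u) contributes 5
  first=4(p) contributes 3
|[w]| = 18

18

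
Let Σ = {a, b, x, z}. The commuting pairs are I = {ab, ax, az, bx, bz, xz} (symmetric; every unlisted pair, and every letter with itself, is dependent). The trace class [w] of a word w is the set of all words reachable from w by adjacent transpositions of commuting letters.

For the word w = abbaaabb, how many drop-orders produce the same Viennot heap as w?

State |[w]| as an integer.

70

drop 0:a onto floor
drop 1:b onto floor
drop 2:b onto {1:b}
drop 3:a onto {0:a}
drop 4:a onto {3:a}
drop 5:a onto {4:a}
drop 6:b onto {2:b}
drop 7:b onto {6:b}
ground layer = {0:a, 1:b}
drop-orders for the pieces not yet dropped (sum over which currently-grounded one goes next):
  1 to go: {5} 1  {7} 1
  2 to go: {4,5} 1  {5,7} 2  {6,7} 1
  3 to go: {2,6,7} 1  {3,4,5} 1  {4,5,7} 3  {5,6,7} 3
  4 to go: {0,3,4,5} 1  {1,2,6,7} 1  {2,5,6,7} 4  {3,4,5,7} 4  {4,5,6,7} 6
  5 to go: {0,3,4,5,7} 5  {1,2,5,6,7} 5  {2,4,5,6,7} 10  {3,4,5,6,7} 10
  6 to go: {0,3,4,5,6,7} 15  {1,2,4,5,6,7} 15  {2,3,4,5,6,7} 20
  if 0:a drops first: 35 orders
  if 1:b drops first: 35 orders
heap linearizations: 70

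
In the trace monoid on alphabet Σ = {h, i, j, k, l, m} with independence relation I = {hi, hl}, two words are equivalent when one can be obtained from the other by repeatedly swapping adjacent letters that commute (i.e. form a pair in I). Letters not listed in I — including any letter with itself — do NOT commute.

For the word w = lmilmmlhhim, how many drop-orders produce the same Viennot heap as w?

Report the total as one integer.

6

#0=l has no predecessor
#1=m depends on [0:l]
#2=i depends on [1:m]
#3=l depends on [2:i]
#4=m depends on [3:l]
#5=m depends on [4:m]
#6=l depends on [5:m]
#7=h depends on [5:m]
#8=h depends on [7:h]
#9=i depends on [6:l]
#10=m depends on [8:h, 9:i]
sources: [0:l]
N(rest) = Σ N(rest − s) over sources s of rest; N(one piece) = 1:
  size 1 → [10]=1
  size 2 → [8,10]=1  [9,10]=1
  size 3 → [6,9,10]=1  [7,8,10]=1  [8,9,10]=2
  size 4 → [6,8,9,10]=3  [7,8,9,10]=3
  size 5 → [6,7,8,9,10]=6
  size 6 → [5,6,7,8,9,10]=6
  size 7 → [4,5,6,7,8,9,10]=6
  size 8 → [3,4,5,6,7,8,9,10]=6
  size 9 → [2,3,4,5,6,7,8,9,10]=6
  first=0(l) contributes 6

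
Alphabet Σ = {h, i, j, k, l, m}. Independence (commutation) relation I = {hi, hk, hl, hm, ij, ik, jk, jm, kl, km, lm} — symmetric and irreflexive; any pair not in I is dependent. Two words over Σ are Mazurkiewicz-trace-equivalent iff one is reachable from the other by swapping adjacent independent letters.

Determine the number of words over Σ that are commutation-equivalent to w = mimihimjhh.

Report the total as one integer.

piece 0:m — minimal
piece 1:i rests on {0:m}
piece 2:m rests on {1:i}
piece 3:i rests on {2:m}
piece 4:h — minimal
piece 5:i rests on {3:i}
piece 6:m rests on {5:i}
piece 7:j rests on {4:h}
piece 8:h rests on {7:j}
piece 9:h rests on {8:h}
minimal pieces: {0:m, 4:h}
ways to finish when only these pieces remain (= sum over removing one remaining piece with nothing left below it):
  1 left: {6}→1  {9}→1
  2 left: {5,6}→1  {6,9}→2  {8,9}→1
  3 left: {3,5,6}→1  {5,6,9}→3  {6,8,9}→3  {7,8,9}→1
  4 left: {2,3,5,6}→1  {3,5,6,9}→4  {4,7,8,9}→1  {5,6,8,9}→6  {6,7,8,9}→4
  5 left: {1,2,3,5,6}→1  {2,3,5,6,9}→5  {3,5,6,8,9}→10  {4,6,7,8,9}→5  {5,6,7,8,9}→10
  6 left: {0,1,2,3,5,6}→1  {1,2,3,5,6,9}→6  {2,3,5,6,8,9}→15  {3,5,6,7,8,9}→20  {4,5,6,7,8,9}→15
  7 left: {0,1,2,3,5,6,9}→7  {1,2,3,5,6,8,9}→21  {2,3,5,6,7,8,9}→35  {3,4,5,6,7,8,9}→35
  8 left: {0,1,2,3,5,6,8,9}→28  {1,2,3,5,6,7,8,9}→56  {2,3,4,5,6,7,8,9}→70
  placing 0:m first → 126 extensions
  placing 4:h first → 84 extensions
total linear extensions = 210

210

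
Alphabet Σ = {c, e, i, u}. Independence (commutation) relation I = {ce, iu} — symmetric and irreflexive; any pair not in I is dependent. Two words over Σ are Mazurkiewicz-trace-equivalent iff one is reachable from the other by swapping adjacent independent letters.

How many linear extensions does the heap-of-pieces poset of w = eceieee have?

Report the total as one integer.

3

#0=e has no predecessor
#1=c has no predecessor
#2=e depends on [0:e]
#3=i depends on [1:c, 2:e]
#4=e depends on [3:i]
#5=e depends on [4:e]
#6=e depends on [5:e]
sources: [0:e, 1:c]
N(rest) = Σ N(rest − s) over sources s of rest; N(one piece) = 1:
  size 1 → [6]=1
  size 2 → [5,6]=1
  size 3 → [4,5,6]=1
  size 4 → [3,4,5,6]=1
  size 5 → [1,3,4,5,6]=1  [2,3,4,5,6]=1
  first=0(e) contributes 2
  first=1(c) contributes 1
|[w]| = 3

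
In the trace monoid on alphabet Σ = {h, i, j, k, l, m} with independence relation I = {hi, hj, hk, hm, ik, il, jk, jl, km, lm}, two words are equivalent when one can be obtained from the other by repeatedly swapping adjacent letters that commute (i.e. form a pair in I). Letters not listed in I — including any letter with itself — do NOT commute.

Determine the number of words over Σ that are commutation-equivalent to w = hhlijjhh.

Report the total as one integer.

piece 0:h — minimal
piece 1:h rests on {0:h}
piece 2:l rests on {1:h}
piece 3:i — minimal
piece 4:j rests on {3:i}
piece 5:j rests on {4:j}
piece 6:h rests on {2:l}
piece 7:h rests on {6:h}
minimal pieces: {0:h, 3:i}
ways to finish when only these pieces remain (= sum over removing one remaining piece with nothing left below it):
  1 left: {5}→1  {7}→1
  2 left: {4,5}→1  {5,7}→2  {6,7}→1
  3 left: {2,6,7}→1  {3,4,5}→1  {4,5,7}→3  {5,6,7}→3
  4 left: {1,2,6,7}→1  {2,5,6,7}→4  {3,4,5,7}→4  {4,5,6,7}→6
  5 left: {0,1,2,6,7}→1  {1,2,5,6,7}→5  {2,4,5,6,7}→10  {3,4,5,6,7}→10
  6 left: {0,1,2,5,6,7}→6  {1,2,4,5,6,7}→15  {2,3,4,5,6,7}→20
  placing 0:h first → 35 extensions
  placing 3:i first → 21 extensions
total linear extensions = 56

56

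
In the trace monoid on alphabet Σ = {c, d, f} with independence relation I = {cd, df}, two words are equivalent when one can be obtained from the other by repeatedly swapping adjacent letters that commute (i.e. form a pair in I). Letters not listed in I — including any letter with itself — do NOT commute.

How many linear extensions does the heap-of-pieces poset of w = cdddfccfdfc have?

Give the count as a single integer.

piece 0:c — minimal
piece 1:d — minimal
piece 2:d rests on {1:d}
piece 3:d rests on {2:d}
piece 4:f rests on {0:c}
piece 5:c rests on {4:f}
piece 6:c rests on {5:c}
piece 7:f rests on {6:c}
piece 8:d rests on {3:d}
piece 9:f rests on {7:f}
piece 10:c rests on {9:f}
minimal pieces: {0:c, 1:d}
ways to finish when only these pieces remain (= sum over removing one remaining piece with nothing left below it):
  1 left: {8}→1  {10}→1
  2 left: {3,8}→1  {8,10}→2  {9,10}→1
  3 left: {2,3,8}→1  {3,8,10}→3  {7,9,10}→1  {8,9,10}→3
  4 left: {1,2,3,8}→1  {2,3,8,10}→4  {3,8,9,10}→6  {6,7,9,10}→1  {7,8,9,10}→4
  5 left: {1,2,3,8,10}→5  {2,3,8,9,10}→10  {3,7,8,9,10}→10  {5,6,7,9,10}→1  {6,7,8,9,10}→5
  6 left: {1,2,3,8,9,10}→15  {2,3,7,8,9,10}→20  {3,6,7,8,9,10}→15  {4,5,6,7,9,10}→1  {5,6,7,8,9,10}→6
  7 left: {0,4,5,6,7,9,10}→1  {1,2,3,7,8,9,10}→35  {2,3,6,7,8,9,10}→35  {3,5,6,7,8,9,10}→21  {4,5,6,7,8,9,10}→7
  8 left: {0,4,5,6,7,8,9,10}→8  {1,2,3,6,7,8,9,10}→70  {2,3,5,6,7,8,9,10}→56  {3,4,5,6,7,8,9,10}→28
  9 left: {0,3,4,5,6,7,8,9,10}→36  {1,2,3,5,6,7,8,9,10}→126  {2,3,4,5,6,7,8,9,10}→84
  placing 0:c first → 210 extensions
  placing 1:d first → 120 extensions
total linear extensions = 330

330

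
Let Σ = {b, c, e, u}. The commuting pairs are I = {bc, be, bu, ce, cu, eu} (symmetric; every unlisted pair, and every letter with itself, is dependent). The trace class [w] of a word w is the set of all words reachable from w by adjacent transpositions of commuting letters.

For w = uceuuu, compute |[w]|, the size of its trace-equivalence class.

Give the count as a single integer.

0(u) covers ∅
1(c) covers ∅
2(e) covers ∅
3(u) covers 0:u
4(u) covers 3:u
5(u) covers 4:u
floor of heap: 0:u, 1:c, 2:e
completions by unplaced set U, small U first (add the entries for U minus each lowest piece of U):
  |U|=1: {1}:1  {2}:1  {5}:1
  |U|=2: {1,2}:2  {1,5}:2  {2,5}:2  {4,5}:1
  |U|=3: {1,2,5}:6  {1,4,5}:3  {2,4,5}:3  {3,4,5}:1
  |U|=4: {0,3,4,5}:1  {1,2,4,5}:12  {1,3,4,5}:4  {2,3,4,5}:4
  start at 0(u): 20
  start at 1(c): 5
  start at 2(e): 5
sum over floor = 30

30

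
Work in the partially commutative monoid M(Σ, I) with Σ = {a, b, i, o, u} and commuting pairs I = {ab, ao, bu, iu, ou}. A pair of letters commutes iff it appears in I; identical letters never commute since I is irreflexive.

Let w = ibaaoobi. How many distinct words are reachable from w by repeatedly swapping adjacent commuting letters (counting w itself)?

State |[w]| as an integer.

piece 0:i — minimal
piece 1:b rests on {0:i}
piece 2:a rests on {0:i}
piece 3:a rests on {2:a}
piece 4:o rests on {1:b}
piece 5:o rests on {4:o}
piece 6:b rests on {5:o}
piece 7:i rests on {3:a, 6:b}
minimal pieces: {0:i}
ways to finish when only these pieces remain (= sum over removing one remaining piece with nothing left below it):
  1 left: {7}→1
  2 left: {3,7}→1  {6,7}→1
  3 left: {2,3,7}→1  {3,6,7}→2  {5,6,7}→1
  4 left: {2,3,6,7}→3  {3,5,6,7}→3  {4,5,6,7}→1
  5 left: {1,4,5,6,7}→1  {2,3,5,6,7}→6  {3,4,5,6,7}→4
  6 left: {1,3,4,5,6,7}→5  {2,3,4,5,6,7}→10
  placing 0:i first → 15 extensions

15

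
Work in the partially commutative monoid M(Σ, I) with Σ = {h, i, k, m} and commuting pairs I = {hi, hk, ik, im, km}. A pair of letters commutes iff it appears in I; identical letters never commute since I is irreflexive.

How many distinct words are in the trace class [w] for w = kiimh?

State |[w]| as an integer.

0(k) covers ∅
1(i) covers ∅
2(i) covers 1:i
3(m) covers ∅
4(h) covers 3:m
floor of heap: 0:k, 1:i, 3:m
completions by unplaced set U, small U first (add the entries for U minus each lowest piece of U):
  |U|=1: {0}:1  {2}:1  {4}:1
  |U|=2: {0,2}:2  {0,4}:2  {1,2}:1  {2,4}:2  {3,4}:1
  |U|=3: {0,1,2}:3  {0,2,4}:6  {0,3,4}:3  {1,2,4}:3  {2,3,4}:3
  start at 0(k): 6
  start at 1(i): 12
  start at 3(m): 12
sum over floor = 30

30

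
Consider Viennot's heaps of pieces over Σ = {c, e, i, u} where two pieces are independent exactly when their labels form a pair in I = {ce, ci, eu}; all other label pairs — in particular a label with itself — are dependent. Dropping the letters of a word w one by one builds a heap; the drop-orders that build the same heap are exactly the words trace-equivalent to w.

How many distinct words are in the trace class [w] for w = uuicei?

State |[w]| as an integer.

piece 0:u — minimal
piece 1:u rests on {0:u}
piece 2:i rests on {1:u}
piece 3:c rests on {1:u}
piece 4:e rests on {2:i}
piece 5:i rests on {4:e}
minimal pieces: {0:u}
ways to finish when only these pieces remain (= sum over removing one remaining piece with nothing left below it):
  1 left: {3}→1  {5}→1
  2 left: {3,5}→2  {4,5}→1
  3 left: {2,4,5}→1  {3,4,5}→3
  4 left: {2,3,4,5}→4
  placing 0:u first → 4 extensions

4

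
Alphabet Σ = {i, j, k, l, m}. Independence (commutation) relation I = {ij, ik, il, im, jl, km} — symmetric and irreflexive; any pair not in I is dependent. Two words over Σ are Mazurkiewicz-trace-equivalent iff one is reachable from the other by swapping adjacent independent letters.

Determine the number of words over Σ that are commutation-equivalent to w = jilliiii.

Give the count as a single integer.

0(j) covers ∅
1(i) covers ∅
2(l) covers ∅
3(l) covers 2:l
4(i) covers 1:i
5(i) covers 4:i
6(i) covers 5:i
7(i) covers 6:i
floor of heap: 0:j, 1:i, 2:l
completions by unplaced set U, small U first (add the entries for U minus each lowest piece of U):
  |U|=1: {0}:1  {3}:1  {7}:1
  |U|=2: {0,3}:2  {0,7}:2  {2,3}:1  {3,7}:2  {6,7}:1
  |U|=3: {0,2,3}:3  {0,3,7}:6  {0,6,7}:3  {2,3,7}:3  {3,6,7}:3  {5,6,7}:1
  |U|=4: {0,2,3,7}:12  {0,3,6,7}:12  {0,5,6,7}:4  {2,3,6,7}:6  {3,5,6,7}:4  {4,5,6,7}:1
  |U|=5: {0,2,3,6,7}:30  {0,3,5,6,7}:20  {0,4,5,6,7}:5  {1,4,5,6,7}:1  {2,3,5,6,7}:10  {3,4,5,6,7}:5
  |U|=6: {0,1,4,5,6,7}:6  {0,2,3,5,6,7}:60  {0,3,4,5,6,7}:30  {1,3,4,5,6,7}:6  {2,3,4,5,6,7}:15
  start at 0(j): 21
  start at 1(i): 105
  start at 2(l): 42
sum over floor = 168

168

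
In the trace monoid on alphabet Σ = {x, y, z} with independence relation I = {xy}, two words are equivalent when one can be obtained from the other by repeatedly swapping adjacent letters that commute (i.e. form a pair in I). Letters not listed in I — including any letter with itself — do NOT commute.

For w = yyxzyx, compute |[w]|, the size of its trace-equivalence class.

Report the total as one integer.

#0=y has no predecessor
#1=y depends on [0:y]
#2=x has no predecessor
#3=z depends on [1:y, 2:x]
#4=y depends on [3:z]
#5=x depends on [3:z]
sources: [0:y, 2:x]
N(rest) = Σ N(rest − s) over sources s of rest; N(one piece) = 1:
  size 1 → [4]=1  [5]=1
  size 2 → [4,5]=2
  size 3 → [3,4,5]=2
  size 4 → [1,3,4,5]=2  [2,3,4,5]=2
  first=0(y) contributes 4
  first=2(x) contributes 2
|[w]| = 6

6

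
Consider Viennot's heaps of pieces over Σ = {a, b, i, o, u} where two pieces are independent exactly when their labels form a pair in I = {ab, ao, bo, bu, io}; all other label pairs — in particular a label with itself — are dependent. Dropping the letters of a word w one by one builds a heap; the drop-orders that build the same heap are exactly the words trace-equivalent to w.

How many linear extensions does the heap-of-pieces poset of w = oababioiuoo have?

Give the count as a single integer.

168

0(o) covers ∅
1(a) covers ∅
2(b) covers ∅
3(a) covers 1:a
4(b) covers 2:b
5(i) covers 3:a, 4:b
6(o) covers 0:o
7(i) covers 5:i
8(u) covers 6:o, 7:i
9(o) covers 8:u
10(o) covers 9:o
floor of heap: 0:o, 1:a, 2:b
completions by unplaced set U, small U first (add the entries for U minus each lowest piece of U):
  |U|=1: {10}:1
  |U|=2: {9,10}:1
  |U|=3: {8,9,10}:1
  |U|=4: {6,8,9,10}:1  {7,8,9,10}:1
  |U|=5: {0,6,8,9,10}:1  {5,7,8,9,10}:1  {6,7,8,9,10}:2
  |U|=6: {0,6,7,8,9,10}:3  {3,5,7,8,9,10}:1  {4,5,7,8,9,10}:1  {5,6,7,8,9,10}:3
  |U|=7: {0,5,6,7,8,9,10}:6  {1,3,5,7,8,9,10}:1  {2,4,5,7,8,9,10}:1  {3,4,5,7,8,9,10}:2  {3,5,6,7,8,9,10}:4  {4,5,6,7,8,9,10}:4
  |U|=8: {0,3,5,6,7,8,9,10}:10  {0,4,5,6,7,8,9,10}:10  {1,3,4,5,7,8,9,10}:3  {1,3,5,6,7,8,9,10}:5  {2,3,4,5,7,8,9,10}:3  {2,4,5,6,7,8,9,10}:5  {3,4,5,6,7,8,9,10}:10
  |U|=9: {0,1,3,5,6,7,8,9,10}:15  {0,2,4,5,6,7,8,9,10}:15  {0,3,4,5,6,7,8,9,10}:30  {1,2,3,4,5,7,8,9,10}:6  {1,3,4,5,6,7,8,9,10}:18  {2,3,4,5,6,7,8,9,10}:18
  start at 0(o): 42
  start at 1(a): 63
  start at 2(b): 63
sum over floor = 168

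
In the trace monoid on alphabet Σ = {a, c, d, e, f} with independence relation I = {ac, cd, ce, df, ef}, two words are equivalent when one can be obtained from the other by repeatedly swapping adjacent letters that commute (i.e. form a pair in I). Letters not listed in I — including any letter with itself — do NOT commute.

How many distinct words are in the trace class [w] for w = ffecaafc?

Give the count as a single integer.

piece 0:f — minimal
piece 1:f rests on {0:f}
piece 2:e — minimal
piece 3:c rests on {1:f}
piece 4:a rests on {1:f, 2:e}
piece 5:a rests on {4:a}
piece 6:f rests on {3:c, 5:a}
piece 7:c rests on {6:f}
minimal pieces: {0:f, 2:e}
ways to finish when only these pieces remain (= sum over removing one remaining piece with nothing left below it):
  1 left: {7}→1
  2 left: {6,7}→1
  3 left: {3,6,7}→1  {5,6,7}→1
  4 left: {3,5,6,7}→2  {4,5,6,7}→1
  5 left: {2,4,5,6,7}→1  {3,4,5,6,7}→3
  6 left: {1,3,4,5,6,7}→3  {2,3,4,5,6,7}→4
  placing 0:f first → 7 extensions
  placing 2:e first → 3 extensions
total linear extensions = 10

10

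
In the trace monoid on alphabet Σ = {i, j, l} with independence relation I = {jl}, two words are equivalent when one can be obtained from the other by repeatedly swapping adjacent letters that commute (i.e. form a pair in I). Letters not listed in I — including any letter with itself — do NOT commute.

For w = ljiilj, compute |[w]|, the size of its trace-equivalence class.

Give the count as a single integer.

4

#0=l has no predecessor
#1=j has no predecessor
#2=i depends on [0:l, 1:j]
#3=i depends on [2:i]
#4=l depends on [3:i]
#5=j depends on [3:i]
sources: [0:l, 1:j]
N(rest) = Σ N(rest − s) over sources s of rest; N(one piece) = 1:
  size 1 → [4]=1  [5]=1
  size 2 → [4,5]=2
  size 3 → [3,4,5]=2
  size 4 → [2,3,4,5]=2
  first=0(l) contributes 2
  first=1(j) contributes 2
|[w]| = 4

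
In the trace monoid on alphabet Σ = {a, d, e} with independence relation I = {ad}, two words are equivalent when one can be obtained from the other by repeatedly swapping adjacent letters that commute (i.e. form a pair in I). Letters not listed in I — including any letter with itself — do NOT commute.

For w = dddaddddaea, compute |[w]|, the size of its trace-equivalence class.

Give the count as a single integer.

36

piece 0:d — minimal
piece 1:d rests on {0:d}
piece 2:d rests on {1:d}
piece 3:a — minimal
piece 4:d rests on {2:d}
piece 5:d rests on {4:d}
piece 6:d rests on {5:d}
piece 7:d rests on {6:d}
piece 8:a rests on {3:a}
piece 9:e rests on {7:d, 8:a}
piece 10:a rests on {9:e}
minimal pieces: {0:d, 3:a}
ways to finish when only these pieces remain (= sum over removing one remaining piece with nothing left below it):
  1 left: {10}→1
  2 left: {9,10}→1
  3 left: {7,9,10}→1  {8,9,10}→1
  4 left: {3,8,9,10}→1  {6,7,9,10}→1  {7,8,9,10}→2
  5 left: {3,7,8,9,10}→3  {5,6,7,9,10}→1  {6,7,8,9,10}→3
  6 left: {3,6,7,8,9,10}→6  {4,5,6,7,9,10}→1  {5,6,7,8,9,10}→4
  7 left: {2,4,5,6,7,9,10}→1  {3,5,6,7,8,9,10}→10  {4,5,6,7,8,9,10}→5
  8 left: {1,2,4,5,6,7,9,10}→1  {2,4,5,6,7,8,9,10}→6  {3,4,5,6,7,8,9,10}→15
  9 left: {0,1,2,4,5,6,7,9,10}→1  {1,2,4,5,6,7,8,9,10}→7  {2,3,4,5,6,7,8,9,10}→21
  placing 0:d first → 28 extensions
  placing 3:a first → 8 extensions
total linear extensions = 36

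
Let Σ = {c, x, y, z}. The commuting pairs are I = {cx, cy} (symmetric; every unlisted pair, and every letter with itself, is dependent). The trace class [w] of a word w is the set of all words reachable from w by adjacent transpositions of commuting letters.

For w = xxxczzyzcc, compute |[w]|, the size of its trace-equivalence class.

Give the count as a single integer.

4

piece 0:x — minimal
piece 1:x rests on {0:x}
piece 2:x rests on {1:x}
piece 3:c — minimal
piece 4:z rests on {2:x, 3:c}
piece 5:z rests on {4:z}
piece 6:y rests on {5:z}
piece 7:z rests on {6:y}
piece 8:c rests on {7:z}
piece 9:c rests on {8:c}
minimal pieces: {0:x, 3:c}
ways to finish when only these pieces remain (= sum over removing one remaining piece with nothing left below it):
  1 left: {9}→1
  2 left: {8,9}→1
  3 left: {7,8,9}→1
  4 left: {6,7,8,9}→1
  5 left: {5,6,7,8,9}→1
  6 left: {4,5,6,7,8,9}→1
  7 left: {2,4,5,6,7,8,9}→1  {3,4,5,6,7,8,9}→1
  8 left: {1,2,4,5,6,7,8,9}→1  {2,3,4,5,6,7,8,9}→2
  placing 0:x first → 3 extensions
  placing 3:c first → 1 extensions
total linear extensions = 4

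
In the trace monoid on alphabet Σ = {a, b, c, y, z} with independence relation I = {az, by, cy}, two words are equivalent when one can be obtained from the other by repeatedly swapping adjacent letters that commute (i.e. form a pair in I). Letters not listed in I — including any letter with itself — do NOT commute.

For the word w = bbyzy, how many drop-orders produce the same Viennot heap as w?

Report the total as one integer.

3

#0=b has no predecessor
#1=b depends on [0:b]
#2=y has no predecessor
#3=z depends on [1:b, 2:y]
#4=y depends on [3:z]
sources: [0:b, 2:y]
N(rest) = Σ N(rest − s) over sources s of rest; N(one piece) = 1:
  size 1 → [4]=1
  size 2 → [3,4]=1
  size 3 → [1,3,4]=1  [2,3,4]=1
  first=0(b) contributes 2
  first=2(y) contributes 1
|[w]| = 3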